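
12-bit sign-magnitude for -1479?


Sign bit: 1 (negative)
Magnitude: 1479 = 10111000111
= 110111000111


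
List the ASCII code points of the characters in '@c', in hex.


String: '@c'  (2 characters)
Per-character ASCII lookup:
  '@': special character: '@' = 64 → 0x40
  'c': lowercase starts at 97: 'c' = 97 + 2 = 99 → 0x63
= 0x40 0x63


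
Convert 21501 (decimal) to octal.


Divide by 8 repeatedly:
21501 ÷ 8 = 2687 remainder 5
2687 ÷ 8 = 335 remainder 7
335 ÷ 8 = 41 remainder 7
41 ÷ 8 = 5 remainder 1
5 ÷ 8 = 0 remainder 5
Reading remainders bottom-up:
= 0o51775


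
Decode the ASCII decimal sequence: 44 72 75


Codes (decimal): 44 72 75
Per-code ASCII lookup:
  44  (special character) → ','
  72  (range 65-90: uppercase, 72 - 65 = 7) → 'H'
  75  (range 65-90: uppercase, 75 - 65 = 10) → 'K'
= ',HK'


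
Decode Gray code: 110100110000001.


Gray code: 110100110000001
MSB stays the same: 1
Each subsequent bit = prev_binary XOR current_gray:
  B[1] = 1 XOR 1 = 0
  B[2] = 0 XOR 0 = 0
  B[3] = 0 XOR 1 = 1
  B[4] = 1 XOR 0 = 1
  B[5] = 1 XOR 0 = 1
  B[6] = 1 XOR 1 = 0
  B[7] = 0 XOR 1 = 1
  B[8] = 1 XOR 0 = 1
  B[9] = 1 XOR 0 = 1
  B[10] = 1 XOR 0 = 1
  B[11] = 1 XOR 0 = 1
  B[12] = 1 XOR 0 = 1
  B[13] = 1 XOR 0 = 1
  B[14] = 1 XOR 1 = 0
= 100111011111110 (20222 decimal)


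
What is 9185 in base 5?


Divide by 5 repeatedly:
9185 ÷ 5 = 1837 remainder 0
1837 ÷ 5 = 367 remainder 2
367 ÷ 5 = 73 remainder 2
73 ÷ 5 = 14 remainder 3
14 ÷ 5 = 2 remainder 4
2 ÷ 5 = 0 remainder 2
Reading remainders bottom-up:
= 243220


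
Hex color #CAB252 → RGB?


Hex: #CAB252
R = CA₁₆ = 202
G = B2₁₆ = 178
B = 52₁₆ = 82
= RGB(202, 178, 82)


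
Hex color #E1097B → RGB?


Hex: #E1097B
R = E1₁₆ = 225
G = 09₁₆ = 9
B = 7B₁₆ = 123
= RGB(225, 9, 123)


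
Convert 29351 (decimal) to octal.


Divide by 8 repeatedly:
29351 ÷ 8 = 3668 remainder 7
3668 ÷ 8 = 458 remainder 4
458 ÷ 8 = 57 remainder 2
57 ÷ 8 = 7 remainder 1
7 ÷ 8 = 0 remainder 7
Reading remainders bottom-up:
= 0o71247


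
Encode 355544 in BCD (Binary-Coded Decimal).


Each digit → 4-bit binary:
  3 → 0011
  5 → 0101
  5 → 0101
  5 → 0101
  4 → 0100
  4 → 0100
= 0011 0101 0101 0101 0100 0100


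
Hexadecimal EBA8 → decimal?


Positional values:
Position 0: 8 × 16^0 = 8 × 1 = 8
Position 1: A × 16^1 = 10 × 16 = 160
Position 2: B × 16^2 = 11 × 256 = 2816
Position 3: E × 16^3 = 14 × 4096 = 57344
Sum = 8 + 160 + 2816 + 57344
= 60328


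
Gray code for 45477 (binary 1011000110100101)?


Binary: 1011000110100101
Gray code: G = B XOR (B >> 1)
B >> 1 = 0101100011010010
1011000110100101 XOR 0101100011010010:
  1 XOR 0 = 1
  0 XOR 1 = 1
  1 XOR 0 = 1
  1 XOR 1 = 0
  0 XOR 1 = 1
  0 XOR 0 = 0
  0 XOR 0 = 0
  1 XOR 0 = 1
  1 XOR 1 = 0
  0 XOR 1 = 1
  1 XOR 0 = 1
  0 XOR 1 = 1
  0 XOR 0 = 0
  1 XOR 0 = 1
  0 XOR 1 = 1
  1 XOR 0 = 1
= 1110100101110111


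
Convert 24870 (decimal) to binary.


Divide by 2 repeatedly:
24870 ÷ 2 = 12435 remainder 0
12435 ÷ 2 = 6217 remainder 1
6217 ÷ 2 = 3108 remainder 1
3108 ÷ 2 = 1554 remainder 0
1554 ÷ 2 = 777 remainder 0
777 ÷ 2 = 388 remainder 1
388 ÷ 2 = 194 remainder 0
194 ÷ 2 = 97 remainder 0
97 ÷ 2 = 48 remainder 1
48 ÷ 2 = 24 remainder 0
24 ÷ 2 = 12 remainder 0
12 ÷ 2 = 6 remainder 0
6 ÷ 2 = 3 remainder 0
3 ÷ 2 = 1 remainder 1
1 ÷ 2 = 0 remainder 1
Reading remainders bottom-up:
= 110000100100110


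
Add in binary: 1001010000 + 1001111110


Align and add column by column (LSB to MSB, carry propagating):
  01001010000
+ 01001111110
  -----------
  col 0: 0 + 0 + 0 (carry in) = 0 → bit 0, carry out 0
  col 1: 0 + 1 + 0 (carry in) = 1 → bit 1, carry out 0
  col 2: 0 + 1 + 0 (carry in) = 1 → bit 1, carry out 0
  col 3: 0 + 1 + 0 (carry in) = 1 → bit 1, carry out 0
  col 4: 1 + 1 + 0 (carry in) = 2 → bit 0, carry out 1
  col 5: 0 + 1 + 1 (carry in) = 2 → bit 0, carry out 1
  col 6: 1 + 1 + 1 (carry in) = 3 → bit 1, carry out 1
  col 7: 0 + 0 + 1 (carry in) = 1 → bit 1, carry out 0
  col 8: 0 + 0 + 0 (carry in) = 0 → bit 0, carry out 0
  col 9: 1 + 1 + 0 (carry in) = 2 → bit 0, carry out 1
  col 10: 0 + 0 + 1 (carry in) = 1 → bit 1, carry out 0
Reading bits MSB→LSB: 10011001110
Strip leading zeros: 10011001110
= 10011001110


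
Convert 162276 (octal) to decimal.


Positional values:
Position 0: 6 × 8^0 = 6
Position 1: 7 × 8^1 = 56
Position 2: 2 × 8^2 = 128
Position 3: 2 × 8^3 = 1024
Position 4: 6 × 8^4 = 24576
Position 5: 1 × 8^5 = 32768
Sum = 6 + 56 + 128 + 1024 + 24576 + 32768
= 58558


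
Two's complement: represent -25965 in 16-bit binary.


Original: 0110010101101101
Step 1 - Invert all bits: 1001101010010010
Step 2 - Add 1: 1001101010010010 + 1
= 1001101010010011 (represents -25965)


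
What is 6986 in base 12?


Divide by 12 repeatedly:
6986 ÷ 12 = 582 remainder 2
582 ÷ 12 = 48 remainder 6
48 ÷ 12 = 4 remainder 0
4 ÷ 12 = 0 remainder 4
Reading remainders bottom-up:
= 4062


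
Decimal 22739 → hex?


Divide by 16 repeatedly:
22739 ÷ 16 = 1421 remainder 3 (3)
1421 ÷ 16 = 88 remainder 13 (D)
88 ÷ 16 = 5 remainder 8 (8)
5 ÷ 16 = 0 remainder 5 (5)
Reading remainders bottom-up:
= 0x58D3


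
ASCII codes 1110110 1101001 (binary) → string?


Codes (binary): 1110110 1101001
Per-code ASCII lookup:
  1110110 = 118  (range 97-122: lowercase, 118 - 97 = 21) → 'v'
  1101001 = 105  (range 97-122: lowercase, 105 - 97 = 8) → 'i'
= 'vi'


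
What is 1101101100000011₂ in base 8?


Group into 3-bit groups: 001101101100000011
  001 = 1
  101 = 5
  101 = 5
  100 = 4
  000 = 0
  011 = 3
= 0o155403


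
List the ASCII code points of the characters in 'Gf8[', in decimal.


String: 'Gf8['  (4 characters)
Per-character ASCII lookup:
  'G': uppercase starts at 65: 'G' = 65 + 6 = 71
  'f': lowercase starts at 97: 'f' = 97 + 5 = 102
  '8': digits start at 48: '8' = 48 + 8 = 56
  '[': special character: '[' = 91
= 71 102 56 91


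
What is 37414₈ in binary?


Each octal digit → 3 binary bits:
  3 = 011
  7 = 111
  4 = 100
  1 = 001
  4 = 100
Concatenate: 011 111 100 001 100
= 011111100001100


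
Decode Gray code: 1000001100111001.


Gray code: 1000001100111001
MSB stays the same: 1
Each subsequent bit = prev_binary XOR current_gray:
  B[1] = 1 XOR 0 = 1
  B[2] = 1 XOR 0 = 1
  B[3] = 1 XOR 0 = 1
  B[4] = 1 XOR 0 = 1
  B[5] = 1 XOR 0 = 1
  B[6] = 1 XOR 1 = 0
  B[7] = 0 XOR 1 = 1
  B[8] = 1 XOR 0 = 1
  B[9] = 1 XOR 0 = 1
  B[10] = 1 XOR 1 = 0
  B[11] = 0 XOR 1 = 1
  B[12] = 1 XOR 1 = 0
  B[13] = 0 XOR 0 = 0
  B[14] = 0 XOR 0 = 0
  B[15] = 0 XOR 1 = 1
= 1111110111010001 (64977 decimal)


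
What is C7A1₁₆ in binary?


Each hex digit → 4 binary bits:
  C = 1100
  7 = 0111
  A = 1010
  1 = 0001
Concatenate: 1100 0111 1010 0001
= 1100011110100001


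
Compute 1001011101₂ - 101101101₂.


Align and subtract column by column (LSB to MSB, borrowing when needed):
  1001011101
- 0101101101
  ----------
  col 0: (1 - 0 borrow-in) - 1 → 1 - 1 = 0, borrow out 0
  col 1: (0 - 0 borrow-in) - 0 → 0 - 0 = 0, borrow out 0
  col 2: (1 - 0 borrow-in) - 1 → 1 - 1 = 0, borrow out 0
  col 3: (1 - 0 borrow-in) - 1 → 1 - 1 = 0, borrow out 0
  col 4: (1 - 0 borrow-in) - 0 → 1 - 0 = 1, borrow out 0
  col 5: (0 - 0 borrow-in) - 1 → borrow from next column: (0+2) - 1 = 1, borrow out 1
  col 6: (1 - 1 borrow-in) - 1 → borrow from next column: (0+2) - 1 = 1, borrow out 1
  col 7: (0 - 1 borrow-in) - 0 → borrow from next column: (-1+2) - 0 = 1, borrow out 1
  col 8: (0 - 1 borrow-in) - 1 → borrow from next column: (-1+2) - 1 = 0, borrow out 1
  col 9: (1 - 1 borrow-in) - 0 → 0 - 0 = 0, borrow out 0
Reading bits MSB→LSB: 0011110000
Strip leading zeros: 11110000
= 11110000


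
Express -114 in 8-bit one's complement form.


Original: 01110010
Invert all bits:
  bit 0: 0 → 1
  bit 1: 1 → 0
  bit 2: 1 → 0
  bit 3: 1 → 0
  bit 4: 0 → 1
  bit 5: 0 → 1
  bit 6: 1 → 0
  bit 7: 0 → 1
= 10001101


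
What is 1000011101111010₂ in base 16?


Group into 4-bit nibbles: 1000011101111010
  1000 = 8
  0111 = 7
  0111 = 7
  1010 = A
= 0x877A


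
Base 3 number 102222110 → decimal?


Positional values (base 3):
  0 × 3^0 = 0 × 1 = 0
  1 × 3^1 = 1 × 3 = 3
  1 × 3^2 = 1 × 9 = 9
  2 × 3^3 = 2 × 27 = 54
  2 × 3^4 = 2 × 81 = 162
  2 × 3^5 = 2 × 243 = 486
  2 × 3^6 = 2 × 729 = 1458
  0 × 3^7 = 0 × 2187 = 0
  1 × 3^8 = 1 × 6561 = 6561
Sum = 0 + 3 + 9 + 54 + 162 + 486 + 1458 + 0 + 6561
= 8733


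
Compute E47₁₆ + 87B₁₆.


Align and add column by column (LSB to MSB, each column mod 16 with carry):
  0E47
+ 087B
  ----
  col 0: 7(7) + B(11) + 0 (carry in) = 18 → 2(2), carry out 1
  col 1: 4(4) + 7(7) + 1 (carry in) = 12 → C(12), carry out 0
  col 2: E(14) + 8(8) + 0 (carry in) = 22 → 6(6), carry out 1
  col 3: 0(0) + 0(0) + 1 (carry in) = 1 → 1(1), carry out 0
Reading digits MSB→LSB: 16C2
Strip leading zeros: 16C2
= 0x16C2


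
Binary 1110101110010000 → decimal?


Positional values:
Bit 4: 1 × 2^4 = 16
Bit 7: 1 × 2^7 = 128
Bit 8: 1 × 2^8 = 256
Bit 9: 1 × 2^9 = 512
Bit 11: 1 × 2^11 = 2048
Bit 13: 1 × 2^13 = 8192
Bit 14: 1 × 2^14 = 16384
Bit 15: 1 × 2^15 = 32768
Sum = 16 + 128 + 256 + 512 + 2048 + 8192 + 16384 + 32768
= 60304


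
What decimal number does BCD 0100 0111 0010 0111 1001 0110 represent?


Each 4-bit group → digit:
  0100 → 4
  0111 → 7
  0010 → 2
  0111 → 7
  1001 → 9
  0110 → 6
= 472796


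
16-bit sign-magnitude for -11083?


Sign bit: 1 (negative)
Magnitude: 11083 = 010101101001011
= 1010101101001011


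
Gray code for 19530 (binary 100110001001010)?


Binary: 100110001001010
Gray code: G = B XOR (B >> 1)
B >> 1 = 010011000100101
100110001001010 XOR 010011000100101:
  1 XOR 0 = 1
  0 XOR 1 = 1
  0 XOR 0 = 0
  1 XOR 0 = 1
  1 XOR 1 = 0
  0 XOR 1 = 1
  0 XOR 0 = 0
  0 XOR 0 = 0
  1 XOR 0 = 1
  0 XOR 1 = 1
  0 XOR 0 = 0
  1 XOR 0 = 1
  0 XOR 1 = 1
  1 XOR 0 = 1
  0 XOR 1 = 1
= 110101001101111


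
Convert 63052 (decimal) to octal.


Divide by 8 repeatedly:
63052 ÷ 8 = 7881 remainder 4
7881 ÷ 8 = 985 remainder 1
985 ÷ 8 = 123 remainder 1
123 ÷ 8 = 15 remainder 3
15 ÷ 8 = 1 remainder 7
1 ÷ 8 = 0 remainder 1
Reading remainders bottom-up:
= 0o173114


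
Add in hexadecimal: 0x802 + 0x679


Align and add column by column (LSB to MSB, each column mod 16 with carry):
  0802
+ 0679
  ----
  col 0: 2(2) + 9(9) + 0 (carry in) = 11 → B(11), carry out 0
  col 1: 0(0) + 7(7) + 0 (carry in) = 7 → 7(7), carry out 0
  col 2: 8(8) + 6(6) + 0 (carry in) = 14 → E(14), carry out 0
  col 3: 0(0) + 0(0) + 0 (carry in) = 0 → 0(0), carry out 0
Reading digits MSB→LSB: 0E7B
Strip leading zeros: E7B
= 0xE7B


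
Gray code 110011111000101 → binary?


Gray code: 110011111000101
MSB stays the same: 1
Each subsequent bit = prev_binary XOR current_gray:
  B[1] = 1 XOR 1 = 0
  B[2] = 0 XOR 0 = 0
  B[3] = 0 XOR 0 = 0
  B[4] = 0 XOR 1 = 1
  B[5] = 1 XOR 1 = 0
  B[6] = 0 XOR 1 = 1
  B[7] = 1 XOR 1 = 0
  B[8] = 0 XOR 1 = 1
  B[9] = 1 XOR 0 = 1
  B[10] = 1 XOR 0 = 1
  B[11] = 1 XOR 0 = 1
  B[12] = 1 XOR 1 = 0
  B[13] = 0 XOR 0 = 0
  B[14] = 0 XOR 1 = 1
= 100010101111001 (17785 decimal)


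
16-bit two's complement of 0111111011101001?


Original: 0111111011101001
Step 1 - Invert all bits: 1000000100010110
Step 2 - Add 1: 1000000100010110 + 1
= 1000000100010111 (represents -32489)


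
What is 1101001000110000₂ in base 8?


Group into 3-bit groups: 001101001000110000
  001 = 1
  101 = 5
  001 = 1
  000 = 0
  110 = 6
  000 = 0
= 0o151060


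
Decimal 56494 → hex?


Divide by 16 repeatedly:
56494 ÷ 16 = 3530 remainder 14 (E)
3530 ÷ 16 = 220 remainder 10 (A)
220 ÷ 16 = 13 remainder 12 (C)
13 ÷ 16 = 0 remainder 13 (D)
Reading remainders bottom-up:
= 0xDCAE


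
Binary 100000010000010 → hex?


Group into 4-bit nibbles: 0100000010000010
  0100 = 4
  0000 = 0
  1000 = 8
  0010 = 2
= 0x4082


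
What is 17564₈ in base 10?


Positional values:
Position 0: 4 × 8^0 = 4
Position 1: 6 × 8^1 = 48
Position 2: 5 × 8^2 = 320
Position 3: 7 × 8^3 = 3584
Position 4: 1 × 8^4 = 4096
Sum = 4 + 48 + 320 + 3584 + 4096
= 8052


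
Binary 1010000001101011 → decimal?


Positional values:
Bit 0: 1 × 2^0 = 1
Bit 1: 1 × 2^1 = 2
Bit 3: 1 × 2^3 = 8
Bit 5: 1 × 2^5 = 32
Bit 6: 1 × 2^6 = 64
Bit 13: 1 × 2^13 = 8192
Bit 15: 1 × 2^15 = 32768
Sum = 1 + 2 + 8 + 32 + 64 + 8192 + 32768
= 41067


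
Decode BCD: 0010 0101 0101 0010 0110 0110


Each 4-bit group → digit:
  0010 → 2
  0101 → 5
  0101 → 5
  0010 → 2
  0110 → 6
  0110 → 6
= 255266


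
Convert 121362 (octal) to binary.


Each octal digit → 3 binary bits:
  1 = 001
  2 = 010
  1 = 001
  3 = 011
  6 = 110
  2 = 010
Concatenate: 001 010 001 011 110 010
= 001010001011110010


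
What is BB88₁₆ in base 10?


Positional values:
Position 0: 8 × 16^0 = 8 × 1 = 8
Position 1: 8 × 16^1 = 8 × 16 = 128
Position 2: B × 16^2 = 11 × 256 = 2816
Position 3: B × 16^3 = 11 × 4096 = 45056
Sum = 8 + 128 + 2816 + 45056
= 48008


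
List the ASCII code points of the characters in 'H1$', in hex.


String: 'H1$'  (3 characters)
Per-character ASCII lookup:
  'H': uppercase starts at 65: 'H' = 65 + 7 = 72 → 0x48
  '1': digits start at 48: '1' = 48 + 1 = 49 → 0x31
  '$': special character: '$' = 36 → 0x24
= 0x48 0x31 0x24


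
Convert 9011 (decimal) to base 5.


Divide by 5 repeatedly:
9011 ÷ 5 = 1802 remainder 1
1802 ÷ 5 = 360 remainder 2
360 ÷ 5 = 72 remainder 0
72 ÷ 5 = 14 remainder 2
14 ÷ 5 = 2 remainder 4
2 ÷ 5 = 0 remainder 2
Reading remainders bottom-up:
= 242021


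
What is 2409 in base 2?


Divide by 2 repeatedly:
2409 ÷ 2 = 1204 remainder 1
1204 ÷ 2 = 602 remainder 0
602 ÷ 2 = 301 remainder 0
301 ÷ 2 = 150 remainder 1
150 ÷ 2 = 75 remainder 0
75 ÷ 2 = 37 remainder 1
37 ÷ 2 = 18 remainder 1
18 ÷ 2 = 9 remainder 0
9 ÷ 2 = 4 remainder 1
4 ÷ 2 = 2 remainder 0
2 ÷ 2 = 1 remainder 0
1 ÷ 2 = 0 remainder 1
Reading remainders bottom-up:
= 100101101001


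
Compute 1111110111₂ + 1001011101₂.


Align and add column by column (LSB to MSB, carry propagating):
  01111110111
+ 01001011101
  -----------
  col 0: 1 + 1 + 0 (carry in) = 2 → bit 0, carry out 1
  col 1: 1 + 0 + 1 (carry in) = 2 → bit 0, carry out 1
  col 2: 1 + 1 + 1 (carry in) = 3 → bit 1, carry out 1
  col 3: 0 + 1 + 1 (carry in) = 2 → bit 0, carry out 1
  col 4: 1 + 1 + 1 (carry in) = 3 → bit 1, carry out 1
  col 5: 1 + 0 + 1 (carry in) = 2 → bit 0, carry out 1
  col 6: 1 + 1 + 1 (carry in) = 3 → bit 1, carry out 1
  col 7: 1 + 0 + 1 (carry in) = 2 → bit 0, carry out 1
  col 8: 1 + 0 + 1 (carry in) = 2 → bit 0, carry out 1
  col 9: 1 + 1 + 1 (carry in) = 3 → bit 1, carry out 1
  col 10: 0 + 0 + 1 (carry in) = 1 → bit 1, carry out 0
Reading bits MSB→LSB: 11001010100
Strip leading zeros: 11001010100
= 11001010100


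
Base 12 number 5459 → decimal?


Positional values (base 12):
  9 × 12^0 = 9 × 1 = 9
  5 × 12^1 = 5 × 12 = 60
  4 × 12^2 = 4 × 144 = 576
  5 × 12^3 = 5 × 1728 = 8640
Sum = 9 + 60 + 576 + 8640
= 9285


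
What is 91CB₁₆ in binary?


Each hex digit → 4 binary bits:
  9 = 1001
  1 = 0001
  C = 1100
  B = 1011
Concatenate: 1001 0001 1100 1011
= 1001000111001011


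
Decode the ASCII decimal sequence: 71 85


Codes (decimal): 71 85
Per-code ASCII lookup:
  71  (range 65-90: uppercase, 71 - 65 = 6) → 'G'
  85  (range 65-90: uppercase, 85 - 65 = 20) → 'U'
= 'GU'


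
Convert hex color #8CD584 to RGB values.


Hex: #8CD584
R = 8C₁₆ = 140
G = D5₁₆ = 213
B = 84₁₆ = 132
= RGB(140, 213, 132)


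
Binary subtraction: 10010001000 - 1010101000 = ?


Align and subtract column by column (LSB to MSB, borrowing when needed):
  10010001000
- 01010101000
  -----------
  col 0: (0 - 0 borrow-in) - 0 → 0 - 0 = 0, borrow out 0
  col 1: (0 - 0 borrow-in) - 0 → 0 - 0 = 0, borrow out 0
  col 2: (0 - 0 borrow-in) - 0 → 0 - 0 = 0, borrow out 0
  col 3: (1 - 0 borrow-in) - 1 → 1 - 1 = 0, borrow out 0
  col 4: (0 - 0 borrow-in) - 0 → 0 - 0 = 0, borrow out 0
  col 5: (0 - 0 borrow-in) - 1 → borrow from next column: (0+2) - 1 = 1, borrow out 1
  col 6: (0 - 1 borrow-in) - 0 → borrow from next column: (-1+2) - 0 = 1, borrow out 1
  col 7: (1 - 1 borrow-in) - 1 → borrow from next column: (0+2) - 1 = 1, borrow out 1
  col 8: (0 - 1 borrow-in) - 0 → borrow from next column: (-1+2) - 0 = 1, borrow out 1
  col 9: (0 - 1 borrow-in) - 1 → borrow from next column: (-1+2) - 1 = 0, borrow out 1
  col 10: (1 - 1 borrow-in) - 0 → 0 - 0 = 0, borrow out 0
Reading bits MSB→LSB: 00111100000
Strip leading zeros: 111100000
= 111100000


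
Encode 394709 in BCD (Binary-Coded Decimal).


Each digit → 4-bit binary:
  3 → 0011
  9 → 1001
  4 → 0100
  7 → 0111
  0 → 0000
  9 → 1001
= 0011 1001 0100 0111 0000 1001


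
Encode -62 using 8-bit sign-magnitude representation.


Sign bit: 1 (negative)
Magnitude: 62 = 0111110
= 10111110


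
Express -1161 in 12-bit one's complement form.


Original: 010010001001
Invert all bits:
  bit 0: 0 → 1
  bit 1: 1 → 0
  bit 2: 0 → 1
  bit 3: 0 → 1
  bit 4: 1 → 0
  bit 5: 0 → 1
  bit 6: 0 → 1
  bit 7: 0 → 1
  bit 8: 1 → 0
  bit 9: 0 → 1
  bit 10: 0 → 1
  bit 11: 1 → 0
= 101101110110


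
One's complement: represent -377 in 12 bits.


Original: 000101111001
Invert all bits:
  bit 0: 0 → 1
  bit 1: 0 → 1
  bit 2: 0 → 1
  bit 3: 1 → 0
  bit 4: 0 → 1
  bit 5: 1 → 0
  bit 6: 1 → 0
  bit 7: 1 → 0
  bit 8: 1 → 0
  bit 9: 0 → 1
  bit 10: 0 → 1
  bit 11: 1 → 0
= 111010000110


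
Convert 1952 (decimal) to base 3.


Divide by 3 repeatedly:
1952 ÷ 3 = 650 remainder 2
650 ÷ 3 = 216 remainder 2
216 ÷ 3 = 72 remainder 0
72 ÷ 3 = 24 remainder 0
24 ÷ 3 = 8 remainder 0
8 ÷ 3 = 2 remainder 2
2 ÷ 3 = 0 remainder 2
Reading remainders bottom-up:
= 2200022


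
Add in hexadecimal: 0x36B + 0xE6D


Align and add column by column (LSB to MSB, each column mod 16 with carry):
  036B
+ 0E6D
  ----
  col 0: B(11) + D(13) + 0 (carry in) = 24 → 8(8), carry out 1
  col 1: 6(6) + 6(6) + 1 (carry in) = 13 → D(13), carry out 0
  col 2: 3(3) + E(14) + 0 (carry in) = 17 → 1(1), carry out 1
  col 3: 0(0) + 0(0) + 1 (carry in) = 1 → 1(1), carry out 0
Reading digits MSB→LSB: 11D8
Strip leading zeros: 11D8
= 0x11D8


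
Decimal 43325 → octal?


Divide by 8 repeatedly:
43325 ÷ 8 = 5415 remainder 5
5415 ÷ 8 = 676 remainder 7
676 ÷ 8 = 84 remainder 4
84 ÷ 8 = 10 remainder 4
10 ÷ 8 = 1 remainder 2
1 ÷ 8 = 0 remainder 1
Reading remainders bottom-up:
= 0o124475


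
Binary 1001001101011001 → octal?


Group into 3-bit groups: 001001001101011001
  001 = 1
  001 = 1
  001 = 1
  101 = 5
  011 = 3
  001 = 1
= 0o111531


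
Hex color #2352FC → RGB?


Hex: #2352FC
R = 23₁₆ = 35
G = 52₁₆ = 82
B = FC₁₆ = 252
= RGB(35, 82, 252)


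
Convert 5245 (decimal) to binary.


Divide by 2 repeatedly:
5245 ÷ 2 = 2622 remainder 1
2622 ÷ 2 = 1311 remainder 0
1311 ÷ 2 = 655 remainder 1
655 ÷ 2 = 327 remainder 1
327 ÷ 2 = 163 remainder 1
163 ÷ 2 = 81 remainder 1
81 ÷ 2 = 40 remainder 1
40 ÷ 2 = 20 remainder 0
20 ÷ 2 = 10 remainder 0
10 ÷ 2 = 5 remainder 0
5 ÷ 2 = 2 remainder 1
2 ÷ 2 = 1 remainder 0
1 ÷ 2 = 0 remainder 1
Reading remainders bottom-up:
= 1010001111101


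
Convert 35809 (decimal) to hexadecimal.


Divide by 16 repeatedly:
35809 ÷ 16 = 2238 remainder 1 (1)
2238 ÷ 16 = 139 remainder 14 (E)
139 ÷ 16 = 8 remainder 11 (B)
8 ÷ 16 = 0 remainder 8 (8)
Reading remainders bottom-up:
= 0x8BE1


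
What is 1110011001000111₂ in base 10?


Positional values:
Bit 0: 1 × 2^0 = 1
Bit 1: 1 × 2^1 = 2
Bit 2: 1 × 2^2 = 4
Bit 6: 1 × 2^6 = 64
Bit 9: 1 × 2^9 = 512
Bit 10: 1 × 2^10 = 1024
Bit 13: 1 × 2^13 = 8192
Bit 14: 1 × 2^14 = 16384
Bit 15: 1 × 2^15 = 32768
Sum = 1 + 2 + 4 + 64 + 512 + 1024 + 8192 + 16384 + 32768
= 58951


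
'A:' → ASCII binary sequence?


String: 'A:'  (2 characters)
Per-character ASCII lookup:
  'A': uppercase starts at 65: 'A' = 65 + 0 = 65 → 1000001
  ':': special character: ':' = 58 → 111010
= 1000001 111010


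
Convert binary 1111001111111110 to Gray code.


Binary: 1111001111111110
Gray code: G = B XOR (B >> 1)
B >> 1 = 0111100111111111
1111001111111110 XOR 0111100111111111:
  1 XOR 0 = 1
  1 XOR 1 = 0
  1 XOR 1 = 0
  1 XOR 1 = 0
  0 XOR 1 = 1
  0 XOR 0 = 0
  1 XOR 0 = 1
  1 XOR 1 = 0
  1 XOR 1 = 0
  1 XOR 1 = 0
  1 XOR 1 = 0
  1 XOR 1 = 0
  1 XOR 1 = 0
  1 XOR 1 = 0
  1 XOR 1 = 0
  0 XOR 1 = 1
= 1000101000000001


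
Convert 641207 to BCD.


Each digit → 4-bit binary:
  6 → 0110
  4 → 0100
  1 → 0001
  2 → 0010
  0 → 0000
  7 → 0111
= 0110 0100 0001 0010 0000 0111


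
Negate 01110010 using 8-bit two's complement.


Original: 01110010
Step 1 - Invert all bits: 10001101
Step 2 - Add 1: 10001101 + 1
= 10001110 (represents -114)


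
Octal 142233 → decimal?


Positional values:
Position 0: 3 × 8^0 = 3
Position 1: 3 × 8^1 = 24
Position 2: 2 × 8^2 = 128
Position 3: 2 × 8^3 = 1024
Position 4: 4 × 8^4 = 16384
Position 5: 1 × 8^5 = 32768
Sum = 3 + 24 + 128 + 1024 + 16384 + 32768
= 50331


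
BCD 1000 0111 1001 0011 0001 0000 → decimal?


Each 4-bit group → digit:
  1000 → 8
  0111 → 7
  1001 → 9
  0011 → 3
  0001 → 1
  0000 → 0
= 879310


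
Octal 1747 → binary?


Each octal digit → 3 binary bits:
  1 = 001
  7 = 111
  4 = 100
  7 = 111
Concatenate: 001 111 100 111
= 001111100111


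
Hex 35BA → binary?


Each hex digit → 4 binary bits:
  3 = 0011
  5 = 0101
  B = 1011
  A = 1010
Concatenate: 0011 0101 1011 1010
= 0011010110111010


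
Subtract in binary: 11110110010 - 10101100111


Align and subtract column by column (LSB to MSB, borrowing when needed):
  11110110010
- 10101100111
  -----------
  col 0: (0 - 0 borrow-in) - 1 → borrow from next column: (0+2) - 1 = 1, borrow out 1
  col 1: (1 - 1 borrow-in) - 1 → borrow from next column: (0+2) - 1 = 1, borrow out 1
  col 2: (0 - 1 borrow-in) - 1 → borrow from next column: (-1+2) - 1 = 0, borrow out 1
  col 3: (0 - 1 borrow-in) - 0 → borrow from next column: (-1+2) - 0 = 1, borrow out 1
  col 4: (1 - 1 borrow-in) - 0 → 0 - 0 = 0, borrow out 0
  col 5: (1 - 0 borrow-in) - 1 → 1 - 1 = 0, borrow out 0
  col 6: (0 - 0 borrow-in) - 1 → borrow from next column: (0+2) - 1 = 1, borrow out 1
  col 7: (1 - 1 borrow-in) - 0 → 0 - 0 = 0, borrow out 0
  col 8: (1 - 0 borrow-in) - 1 → 1 - 1 = 0, borrow out 0
  col 9: (1 - 0 borrow-in) - 0 → 1 - 0 = 1, borrow out 0
  col 10: (1 - 0 borrow-in) - 1 → 1 - 1 = 0, borrow out 0
Reading bits MSB→LSB: 01001001011
Strip leading zeros: 1001001011
= 1001001011


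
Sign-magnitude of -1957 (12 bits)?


Sign bit: 1 (negative)
Magnitude: 1957 = 11110100101
= 111110100101


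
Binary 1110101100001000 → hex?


Group into 4-bit nibbles: 1110101100001000
  1110 = E
  1011 = B
  0000 = 0
  1000 = 8
= 0xEB08


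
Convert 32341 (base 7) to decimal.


Positional values (base 7):
  1 × 7^0 = 1 × 1 = 1
  4 × 7^1 = 4 × 7 = 28
  3 × 7^2 = 3 × 49 = 147
  2 × 7^3 = 2 × 343 = 686
  3 × 7^4 = 3 × 2401 = 7203
Sum = 1 + 28 + 147 + 686 + 7203
= 8065


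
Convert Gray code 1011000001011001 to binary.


Gray code: 1011000001011001
MSB stays the same: 1
Each subsequent bit = prev_binary XOR current_gray:
  B[1] = 1 XOR 0 = 1
  B[2] = 1 XOR 1 = 0
  B[3] = 0 XOR 1 = 1
  B[4] = 1 XOR 0 = 1
  B[5] = 1 XOR 0 = 1
  B[6] = 1 XOR 0 = 1
  B[7] = 1 XOR 0 = 1
  B[8] = 1 XOR 0 = 1
  B[9] = 1 XOR 1 = 0
  B[10] = 0 XOR 0 = 0
  B[11] = 0 XOR 1 = 1
  B[12] = 1 XOR 1 = 0
  B[13] = 0 XOR 0 = 0
  B[14] = 0 XOR 0 = 0
  B[15] = 0 XOR 1 = 1
= 1101111110010001 (57233 decimal)


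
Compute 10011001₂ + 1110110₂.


Align and add column by column (LSB to MSB, carry propagating):
  010011001
+ 001110110
  ---------
  col 0: 1 + 0 + 0 (carry in) = 1 → bit 1, carry out 0
  col 1: 0 + 1 + 0 (carry in) = 1 → bit 1, carry out 0
  col 2: 0 + 1 + 0 (carry in) = 1 → bit 1, carry out 0
  col 3: 1 + 0 + 0 (carry in) = 1 → bit 1, carry out 0
  col 4: 1 + 1 + 0 (carry in) = 2 → bit 0, carry out 1
  col 5: 0 + 1 + 1 (carry in) = 2 → bit 0, carry out 1
  col 6: 0 + 1 + 1 (carry in) = 2 → bit 0, carry out 1
  col 7: 1 + 0 + 1 (carry in) = 2 → bit 0, carry out 1
  col 8: 0 + 0 + 1 (carry in) = 1 → bit 1, carry out 0
Reading bits MSB→LSB: 100001111
Strip leading zeros: 100001111
= 100001111


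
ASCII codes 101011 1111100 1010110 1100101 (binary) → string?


Codes (binary): 101011 1111100 1010110 1100101
Per-code ASCII lookup:
  101011 = 43  (special character) → '+'
  1111100 = 124  (special character) → '|'
  1010110 = 86  (range 65-90: uppercase, 86 - 65 = 21) → 'V'
  1100101 = 101  (range 97-122: lowercase, 101 - 97 = 4) → 'e'
= '+|Ve'


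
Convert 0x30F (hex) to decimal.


Positional values:
Position 0: F × 16^0 = 15 × 1 = 15
Position 1: 0 × 16^1 = 0 × 16 = 0
Position 2: 3 × 16^2 = 3 × 256 = 768
Sum = 15 + 0 + 768
= 783


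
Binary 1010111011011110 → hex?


Group into 4-bit nibbles: 1010111011011110
  1010 = A
  1110 = E
  1101 = D
  1110 = E
= 0xAEDE


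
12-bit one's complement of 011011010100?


Original: 011011010100
Invert all bits:
  bit 0: 0 → 1
  bit 1: 1 → 0
  bit 2: 1 → 0
  bit 3: 0 → 1
  bit 4: 1 → 0
  bit 5: 1 → 0
  bit 6: 0 → 1
  bit 7: 1 → 0
  bit 8: 0 → 1
  bit 9: 1 → 0
  bit 10: 0 → 1
  bit 11: 0 → 1
= 100100101011


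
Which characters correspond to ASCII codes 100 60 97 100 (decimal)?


Codes (decimal): 100 60 97 100
Per-code ASCII lookup:
  100  (range 97-122: lowercase, 100 - 97 = 3) → 'd'
  60  (special character) → '<'
  97  (range 97-122: lowercase, 97 - 97 = 0) → 'a'
  100  (range 97-122: lowercase, 100 - 97 = 3) → 'd'
= 'd<ad'


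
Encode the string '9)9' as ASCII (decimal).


String: '9)9'  (3 characters)
Per-character ASCII lookup:
  '9': digits start at 48: '9' = 48 + 9 = 57
  ')': special character: ')' = 41
  '9': digits start at 48: '9' = 48 + 9 = 57
= 57 41 57


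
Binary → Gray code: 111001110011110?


Binary: 111001110011110
Gray code: G = B XOR (B >> 1)
B >> 1 = 011100111001111
111001110011110 XOR 011100111001111:
  1 XOR 0 = 1
  1 XOR 1 = 0
  1 XOR 1 = 0
  0 XOR 1 = 1
  0 XOR 0 = 0
  1 XOR 0 = 1
  1 XOR 1 = 0
  1 XOR 1 = 0
  0 XOR 1 = 1
  0 XOR 0 = 0
  1 XOR 0 = 1
  1 XOR 1 = 0
  1 XOR 1 = 0
  1 XOR 1 = 0
  0 XOR 1 = 1
= 100101001010001


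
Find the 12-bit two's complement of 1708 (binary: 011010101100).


Original: 011010101100
Step 1 - Invert all bits: 100101010011
Step 2 - Add 1: 100101010011 + 1
= 100101010100 (represents -1708)


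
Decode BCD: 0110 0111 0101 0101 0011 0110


Each 4-bit group → digit:
  0110 → 6
  0111 → 7
  0101 → 5
  0101 → 5
  0011 → 3
  0110 → 6
= 675536


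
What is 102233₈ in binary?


Each octal digit → 3 binary bits:
  1 = 001
  0 = 000
  2 = 010
  2 = 010
  3 = 011
  3 = 011
Concatenate: 001 000 010 010 011 011
= 001000010010011011


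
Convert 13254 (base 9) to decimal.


Positional values (base 9):
  4 × 9^0 = 4 × 1 = 4
  5 × 9^1 = 5 × 9 = 45
  2 × 9^2 = 2 × 81 = 162
  3 × 9^3 = 3 × 729 = 2187
  1 × 9^4 = 1 × 6561 = 6561
Sum = 4 + 45 + 162 + 2187 + 6561
= 8959


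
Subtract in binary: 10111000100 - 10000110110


Align and subtract column by column (LSB to MSB, borrowing when needed):
  10111000100
- 10000110110
  -----------
  col 0: (0 - 0 borrow-in) - 0 → 0 - 0 = 0, borrow out 0
  col 1: (0 - 0 borrow-in) - 1 → borrow from next column: (0+2) - 1 = 1, borrow out 1
  col 2: (1 - 1 borrow-in) - 1 → borrow from next column: (0+2) - 1 = 1, borrow out 1
  col 3: (0 - 1 borrow-in) - 0 → borrow from next column: (-1+2) - 0 = 1, borrow out 1
  col 4: (0 - 1 borrow-in) - 1 → borrow from next column: (-1+2) - 1 = 0, borrow out 1
  col 5: (0 - 1 borrow-in) - 1 → borrow from next column: (-1+2) - 1 = 0, borrow out 1
  col 6: (1 - 1 borrow-in) - 0 → 0 - 0 = 0, borrow out 0
  col 7: (1 - 0 borrow-in) - 0 → 1 - 0 = 1, borrow out 0
  col 8: (1 - 0 borrow-in) - 0 → 1 - 0 = 1, borrow out 0
  col 9: (0 - 0 borrow-in) - 0 → 0 - 0 = 0, borrow out 0
  col 10: (1 - 0 borrow-in) - 1 → 1 - 1 = 0, borrow out 0
Reading bits MSB→LSB: 00110001110
Strip leading zeros: 110001110
= 110001110


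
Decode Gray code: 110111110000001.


Gray code: 110111110000001
MSB stays the same: 1
Each subsequent bit = prev_binary XOR current_gray:
  B[1] = 1 XOR 1 = 0
  B[2] = 0 XOR 0 = 0
  B[3] = 0 XOR 1 = 1
  B[4] = 1 XOR 1 = 0
  B[5] = 0 XOR 1 = 1
  B[6] = 1 XOR 1 = 0
  B[7] = 0 XOR 1 = 1
  B[8] = 1 XOR 0 = 1
  B[9] = 1 XOR 0 = 1
  B[10] = 1 XOR 0 = 1
  B[11] = 1 XOR 0 = 1
  B[12] = 1 XOR 0 = 1
  B[13] = 1 XOR 0 = 1
  B[14] = 1 XOR 1 = 0
= 100101011111110 (19198 decimal)


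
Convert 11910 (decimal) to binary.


Divide by 2 repeatedly:
11910 ÷ 2 = 5955 remainder 0
5955 ÷ 2 = 2977 remainder 1
2977 ÷ 2 = 1488 remainder 1
1488 ÷ 2 = 744 remainder 0
744 ÷ 2 = 372 remainder 0
372 ÷ 2 = 186 remainder 0
186 ÷ 2 = 93 remainder 0
93 ÷ 2 = 46 remainder 1
46 ÷ 2 = 23 remainder 0
23 ÷ 2 = 11 remainder 1
11 ÷ 2 = 5 remainder 1
5 ÷ 2 = 2 remainder 1
2 ÷ 2 = 1 remainder 0
1 ÷ 2 = 0 remainder 1
Reading remainders bottom-up:
= 10111010000110


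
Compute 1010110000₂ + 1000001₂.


Align and add column by column (LSB to MSB, carry propagating):
  01010110000
+ 00001000001
  -----------
  col 0: 0 + 1 + 0 (carry in) = 1 → bit 1, carry out 0
  col 1: 0 + 0 + 0 (carry in) = 0 → bit 0, carry out 0
  col 2: 0 + 0 + 0 (carry in) = 0 → bit 0, carry out 0
  col 3: 0 + 0 + 0 (carry in) = 0 → bit 0, carry out 0
  col 4: 1 + 0 + 0 (carry in) = 1 → bit 1, carry out 0
  col 5: 1 + 0 + 0 (carry in) = 1 → bit 1, carry out 0
  col 6: 0 + 1 + 0 (carry in) = 1 → bit 1, carry out 0
  col 7: 1 + 0 + 0 (carry in) = 1 → bit 1, carry out 0
  col 8: 0 + 0 + 0 (carry in) = 0 → bit 0, carry out 0
  col 9: 1 + 0 + 0 (carry in) = 1 → bit 1, carry out 0
  col 10: 0 + 0 + 0 (carry in) = 0 → bit 0, carry out 0
Reading bits MSB→LSB: 01011110001
Strip leading zeros: 1011110001
= 1011110001


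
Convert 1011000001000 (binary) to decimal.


Positional values:
Bit 3: 1 × 2^3 = 8
Bit 9: 1 × 2^9 = 512
Bit 10: 1 × 2^10 = 1024
Bit 12: 1 × 2^12 = 4096
Sum = 8 + 512 + 1024 + 4096
= 5640


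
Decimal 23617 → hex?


Divide by 16 repeatedly:
23617 ÷ 16 = 1476 remainder 1 (1)
1476 ÷ 16 = 92 remainder 4 (4)
92 ÷ 16 = 5 remainder 12 (C)
5 ÷ 16 = 0 remainder 5 (5)
Reading remainders bottom-up:
= 0x5C41


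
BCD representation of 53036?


Each digit → 4-bit binary:
  5 → 0101
  3 → 0011
  0 → 0000
  3 → 0011
  6 → 0110
= 0101 0011 0000 0011 0110


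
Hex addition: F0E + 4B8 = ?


Align and add column by column (LSB to MSB, each column mod 16 with carry):
  0F0E
+ 04B8
  ----
  col 0: E(14) + 8(8) + 0 (carry in) = 22 → 6(6), carry out 1
  col 1: 0(0) + B(11) + 1 (carry in) = 12 → C(12), carry out 0
  col 2: F(15) + 4(4) + 0 (carry in) = 19 → 3(3), carry out 1
  col 3: 0(0) + 0(0) + 1 (carry in) = 1 → 1(1), carry out 0
Reading digits MSB→LSB: 13C6
Strip leading zeros: 13C6
= 0x13C6


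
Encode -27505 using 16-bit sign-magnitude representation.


Sign bit: 1 (negative)
Magnitude: 27505 = 110101101110001
= 1110101101110001


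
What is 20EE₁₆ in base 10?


Positional values:
Position 0: E × 16^0 = 14 × 1 = 14
Position 1: E × 16^1 = 14 × 16 = 224
Position 2: 0 × 16^2 = 0 × 256 = 0
Position 3: 2 × 16^3 = 2 × 4096 = 8192
Sum = 14 + 224 + 0 + 8192
= 8430


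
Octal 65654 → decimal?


Positional values:
Position 0: 4 × 8^0 = 4
Position 1: 5 × 8^1 = 40
Position 2: 6 × 8^2 = 384
Position 3: 5 × 8^3 = 2560
Position 4: 6 × 8^4 = 24576
Sum = 4 + 40 + 384 + 2560 + 24576
= 27564


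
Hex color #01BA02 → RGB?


Hex: #01BA02
R = 01₁₆ = 1
G = BA₁₆ = 186
B = 02₁₆ = 2
= RGB(1, 186, 2)


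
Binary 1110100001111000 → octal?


Group into 3-bit groups: 001110100001111000
  001 = 1
  110 = 6
  100 = 4
  001 = 1
  111 = 7
  000 = 0
= 0o164170


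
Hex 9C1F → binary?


Each hex digit → 4 binary bits:
  9 = 1001
  C = 1100
  1 = 0001
  F = 1111
Concatenate: 1001 1100 0001 1111
= 1001110000011111


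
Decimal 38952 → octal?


Divide by 8 repeatedly:
38952 ÷ 8 = 4869 remainder 0
4869 ÷ 8 = 608 remainder 5
608 ÷ 8 = 76 remainder 0
76 ÷ 8 = 9 remainder 4
9 ÷ 8 = 1 remainder 1
1 ÷ 8 = 0 remainder 1
Reading remainders bottom-up:
= 0o114050


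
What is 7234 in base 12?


Divide by 12 repeatedly:
7234 ÷ 12 = 602 remainder 10
602 ÷ 12 = 50 remainder 2
50 ÷ 12 = 4 remainder 2
4 ÷ 12 = 0 remainder 4
Reading remainders bottom-up:
= 422A


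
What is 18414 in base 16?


Divide by 16 repeatedly:
18414 ÷ 16 = 1150 remainder 14 (E)
1150 ÷ 16 = 71 remainder 14 (E)
71 ÷ 16 = 4 remainder 7 (7)
4 ÷ 16 = 0 remainder 4 (4)
Reading remainders bottom-up:
= 0x47EE


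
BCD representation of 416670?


Each digit → 4-bit binary:
  4 → 0100
  1 → 0001
  6 → 0110
  6 → 0110
  7 → 0111
  0 → 0000
= 0100 0001 0110 0110 0111 0000


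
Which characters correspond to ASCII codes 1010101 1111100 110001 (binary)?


Codes (binary): 1010101 1111100 110001
Per-code ASCII lookup:
  1010101 = 85  (range 65-90: uppercase, 85 - 65 = 20) → 'U'
  1111100 = 124  (special character) → '|'
  110001 = 49  (range 48-57: digits, 49 - 48 = 1) → '1'
= 'U|1'


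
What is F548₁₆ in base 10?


Positional values:
Position 0: 8 × 16^0 = 8 × 1 = 8
Position 1: 4 × 16^1 = 4 × 16 = 64
Position 2: 5 × 16^2 = 5 × 256 = 1280
Position 3: F × 16^3 = 15 × 4096 = 61440
Sum = 8 + 64 + 1280 + 61440
= 62792


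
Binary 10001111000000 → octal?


Group into 3-bit groups: 010001111000000
  010 = 2
  001 = 1
  111 = 7
  000 = 0
  000 = 0
= 0o21700


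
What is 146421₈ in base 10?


Positional values:
Position 0: 1 × 8^0 = 1
Position 1: 2 × 8^1 = 16
Position 2: 4 × 8^2 = 256
Position 3: 6 × 8^3 = 3072
Position 4: 4 × 8^4 = 16384
Position 5: 1 × 8^5 = 32768
Sum = 1 + 16 + 256 + 3072 + 16384 + 32768
= 52497


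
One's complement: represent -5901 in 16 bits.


Original: 0001011100001101
Invert all bits:
  bit 0: 0 → 1
  bit 1: 0 → 1
  bit 2: 0 → 1
  bit 3: 1 → 0
  bit 4: 0 → 1
  bit 5: 1 → 0
  bit 6: 1 → 0
  bit 7: 1 → 0
  bit 8: 0 → 1
  bit 9: 0 → 1
  bit 10: 0 → 1
  bit 11: 0 → 1
  bit 12: 1 → 0
  bit 13: 1 → 0
  bit 14: 0 → 1
  bit 15: 1 → 0
= 1110100011110010


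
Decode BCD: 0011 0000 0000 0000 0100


Each 4-bit group → digit:
  0011 → 3
  0000 → 0
  0000 → 0
  0000 → 0
  0100 → 4
= 30004


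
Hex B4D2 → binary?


Each hex digit → 4 binary bits:
  B = 1011
  4 = 0100
  D = 1101
  2 = 0010
Concatenate: 1011 0100 1101 0010
= 1011010011010010


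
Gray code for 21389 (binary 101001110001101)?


Binary: 101001110001101
Gray code: G = B XOR (B >> 1)
B >> 1 = 010100111000110
101001110001101 XOR 010100111000110:
  1 XOR 0 = 1
  0 XOR 1 = 1
  1 XOR 0 = 1
  0 XOR 1 = 1
  0 XOR 0 = 0
  1 XOR 0 = 1
  1 XOR 1 = 0
  1 XOR 1 = 0
  0 XOR 1 = 1
  0 XOR 0 = 0
  0 XOR 0 = 0
  1 XOR 0 = 1
  1 XOR 1 = 0
  0 XOR 1 = 1
  1 XOR 0 = 1
= 111101001001011


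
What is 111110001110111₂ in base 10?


Positional values:
Bit 0: 1 × 2^0 = 1
Bit 1: 1 × 2^1 = 2
Bit 2: 1 × 2^2 = 4
Bit 4: 1 × 2^4 = 16
Bit 5: 1 × 2^5 = 32
Bit 6: 1 × 2^6 = 64
Bit 10: 1 × 2^10 = 1024
Bit 11: 1 × 2^11 = 2048
Bit 12: 1 × 2^12 = 4096
Bit 13: 1 × 2^13 = 8192
Bit 14: 1 × 2^14 = 16384
Sum = 1 + 2 + 4 + 16 + 32 + 64 + 1024 + 2048 + 4096 + 8192 + 16384
= 31863


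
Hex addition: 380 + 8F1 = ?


Align and add column by column (LSB to MSB, each column mod 16 with carry):
  0380
+ 08F1
  ----
  col 0: 0(0) + 1(1) + 0 (carry in) = 1 → 1(1), carry out 0
  col 1: 8(8) + F(15) + 0 (carry in) = 23 → 7(7), carry out 1
  col 2: 3(3) + 8(8) + 1 (carry in) = 12 → C(12), carry out 0
  col 3: 0(0) + 0(0) + 0 (carry in) = 0 → 0(0), carry out 0
Reading digits MSB→LSB: 0C71
Strip leading zeros: C71
= 0xC71


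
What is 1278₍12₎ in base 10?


Positional values (base 12):
  8 × 12^0 = 8 × 1 = 8
  7 × 12^1 = 7 × 12 = 84
  2 × 12^2 = 2 × 144 = 288
  1 × 12^3 = 1 × 1728 = 1728
Sum = 8 + 84 + 288 + 1728
= 2108


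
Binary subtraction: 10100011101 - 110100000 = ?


Align and subtract column by column (LSB to MSB, borrowing when needed):
  10100011101
- 00110100000
  -----------
  col 0: (1 - 0 borrow-in) - 0 → 1 - 0 = 1, borrow out 0
  col 1: (0 - 0 borrow-in) - 0 → 0 - 0 = 0, borrow out 0
  col 2: (1 - 0 borrow-in) - 0 → 1 - 0 = 1, borrow out 0
  col 3: (1 - 0 borrow-in) - 0 → 1 - 0 = 1, borrow out 0
  col 4: (1 - 0 borrow-in) - 0 → 1 - 0 = 1, borrow out 0
  col 5: (0 - 0 borrow-in) - 1 → borrow from next column: (0+2) - 1 = 1, borrow out 1
  col 6: (0 - 1 borrow-in) - 0 → borrow from next column: (-1+2) - 0 = 1, borrow out 1
  col 7: (0 - 1 borrow-in) - 1 → borrow from next column: (-1+2) - 1 = 0, borrow out 1
  col 8: (1 - 1 borrow-in) - 1 → borrow from next column: (0+2) - 1 = 1, borrow out 1
  col 9: (0 - 1 borrow-in) - 0 → borrow from next column: (-1+2) - 0 = 1, borrow out 1
  col 10: (1 - 1 borrow-in) - 0 → 0 - 0 = 0, borrow out 0
Reading bits MSB→LSB: 01101111101
Strip leading zeros: 1101111101
= 1101111101


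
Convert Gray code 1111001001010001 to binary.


Gray code: 1111001001010001
MSB stays the same: 1
Each subsequent bit = prev_binary XOR current_gray:
  B[1] = 1 XOR 1 = 0
  B[2] = 0 XOR 1 = 1
  B[3] = 1 XOR 1 = 0
  B[4] = 0 XOR 0 = 0
  B[5] = 0 XOR 0 = 0
  B[6] = 0 XOR 1 = 1
  B[7] = 1 XOR 0 = 1
  B[8] = 1 XOR 0 = 1
  B[9] = 1 XOR 1 = 0
  B[10] = 0 XOR 0 = 0
  B[11] = 0 XOR 1 = 1
  B[12] = 1 XOR 0 = 1
  B[13] = 1 XOR 0 = 1
  B[14] = 1 XOR 0 = 1
  B[15] = 1 XOR 1 = 0
= 1010001110011110 (41886 decimal)


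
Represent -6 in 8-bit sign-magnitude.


Sign bit: 1 (negative)
Magnitude: 6 = 0000110
= 10000110


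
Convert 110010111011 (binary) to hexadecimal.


Group into 4-bit nibbles: 110010111011
  1100 = C
  1011 = B
  1011 = B
= 0xCBB


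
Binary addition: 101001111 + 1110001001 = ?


Align and add column by column (LSB to MSB, carry propagating):
  00101001111
+ 01110001001
  -----------
  col 0: 1 + 1 + 0 (carry in) = 2 → bit 0, carry out 1
  col 1: 1 + 0 + 1 (carry in) = 2 → bit 0, carry out 1
  col 2: 1 + 0 + 1 (carry in) = 2 → bit 0, carry out 1
  col 3: 1 + 1 + 1 (carry in) = 3 → bit 1, carry out 1
  col 4: 0 + 0 + 1 (carry in) = 1 → bit 1, carry out 0
  col 5: 0 + 0 + 0 (carry in) = 0 → bit 0, carry out 0
  col 6: 1 + 0 + 0 (carry in) = 1 → bit 1, carry out 0
  col 7: 0 + 1 + 0 (carry in) = 1 → bit 1, carry out 0
  col 8: 1 + 1 + 0 (carry in) = 2 → bit 0, carry out 1
  col 9: 0 + 1 + 1 (carry in) = 2 → bit 0, carry out 1
  col 10: 0 + 0 + 1 (carry in) = 1 → bit 1, carry out 0
Reading bits MSB→LSB: 10011011000
Strip leading zeros: 10011011000
= 10011011000


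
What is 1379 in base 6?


Divide by 6 repeatedly:
1379 ÷ 6 = 229 remainder 5
229 ÷ 6 = 38 remainder 1
38 ÷ 6 = 6 remainder 2
6 ÷ 6 = 1 remainder 0
1 ÷ 6 = 0 remainder 1
Reading remainders bottom-up:
= 10215


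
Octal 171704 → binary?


Each octal digit → 3 binary bits:
  1 = 001
  7 = 111
  1 = 001
  7 = 111
  0 = 000
  4 = 100
Concatenate: 001 111 001 111 000 100
= 001111001111000100


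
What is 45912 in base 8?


Divide by 8 repeatedly:
45912 ÷ 8 = 5739 remainder 0
5739 ÷ 8 = 717 remainder 3
717 ÷ 8 = 89 remainder 5
89 ÷ 8 = 11 remainder 1
11 ÷ 8 = 1 remainder 3
1 ÷ 8 = 0 remainder 1
Reading remainders bottom-up:
= 0o131530


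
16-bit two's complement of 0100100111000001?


Original: 0100100111000001
Step 1 - Invert all bits: 1011011000111110
Step 2 - Add 1: 1011011000111110 + 1
= 1011011000111111 (represents -18881)
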